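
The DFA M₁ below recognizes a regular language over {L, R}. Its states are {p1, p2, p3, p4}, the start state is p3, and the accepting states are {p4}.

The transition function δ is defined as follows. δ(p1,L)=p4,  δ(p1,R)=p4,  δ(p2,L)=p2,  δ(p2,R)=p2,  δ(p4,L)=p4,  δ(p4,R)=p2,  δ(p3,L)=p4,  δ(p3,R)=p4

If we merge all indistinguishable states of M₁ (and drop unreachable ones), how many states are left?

3

First remove the unreachable states {p1}; 3 states remain.
P0 = {p4} | {p2,p3}.
On input L, block {p2,p3} splits into {p2} and {p3}.
No further refinement is possible. Final partition (3 blocks): {p4} | {p2} | {p3}.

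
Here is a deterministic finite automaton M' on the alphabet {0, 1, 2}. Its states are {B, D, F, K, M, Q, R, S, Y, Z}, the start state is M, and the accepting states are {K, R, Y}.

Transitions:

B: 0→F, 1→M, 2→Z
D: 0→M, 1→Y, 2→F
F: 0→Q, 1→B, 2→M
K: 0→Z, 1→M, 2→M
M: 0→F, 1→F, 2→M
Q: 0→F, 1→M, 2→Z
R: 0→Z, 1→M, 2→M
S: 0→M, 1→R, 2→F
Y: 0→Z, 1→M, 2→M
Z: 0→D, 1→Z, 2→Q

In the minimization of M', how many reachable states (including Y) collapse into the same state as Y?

States {K,R,S} cannot be reached from the start state, so discard them.
Start with accepting vs non-accepting: {Y} | {B,D,F,M,Q,Z}.
Refine {B,D,F,M,Q,Z} on symbol 1: members go to different blocks, giving {B,F,M,Q,Z} and {D}.
On input 0, block {B,F,M,Q,Z} splits into {B,F,M,Q} and {Z}.
Refine {B,F,M,Q} on symbol 2: members go to different blocks, giving {F,M} and {B,Q}.
Refine {F,M} on symbol 0: members go to different blocks, giving {F} and {M}.
Stable partition: {Y} | {F} | {D} | {Z} | {B,Q} | {M} — 6 equivalence classes.
State Y belongs to the block {Y}, which has 1 states.

1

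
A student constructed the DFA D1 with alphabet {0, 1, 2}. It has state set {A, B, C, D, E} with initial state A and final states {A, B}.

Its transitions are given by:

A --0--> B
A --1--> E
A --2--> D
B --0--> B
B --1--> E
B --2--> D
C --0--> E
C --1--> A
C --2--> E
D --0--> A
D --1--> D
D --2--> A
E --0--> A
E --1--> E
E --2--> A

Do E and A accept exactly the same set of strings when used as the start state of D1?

No

States {C} cannot be reached from the start state, so discard them.
Initial partition by acceptance: {A,B} | {D,E}.
Stable partition: {A,B} | {D,E} — 2 equivalence classes.
E and A end up in different blocks, so they are distinguishable. For instance, the string 'ε' is accepted from only A.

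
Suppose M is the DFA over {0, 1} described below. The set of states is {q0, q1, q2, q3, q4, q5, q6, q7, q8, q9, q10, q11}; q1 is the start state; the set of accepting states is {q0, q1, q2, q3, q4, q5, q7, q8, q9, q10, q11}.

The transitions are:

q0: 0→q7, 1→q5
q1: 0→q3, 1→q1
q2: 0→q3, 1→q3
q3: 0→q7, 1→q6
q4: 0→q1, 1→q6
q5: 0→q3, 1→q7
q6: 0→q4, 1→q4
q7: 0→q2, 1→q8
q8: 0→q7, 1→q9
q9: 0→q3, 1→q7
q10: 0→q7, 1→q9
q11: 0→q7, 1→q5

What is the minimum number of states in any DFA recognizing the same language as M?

8

Reachable states from the start: {q1,q2,q3,q4,q6,q7,q8,q9}. Unreachable: {q0,q5,q10,q11} — drop them.
Start with accepting vs non-accepting: {q1,q2,q3,q4,q7,q8,q9} | {q6}.
Refine {q1,q2,q3,q4,q7,q8,q9} on symbol 1: members go to different blocks, giving {q1,q2,q7,q8,q9} and {q3,q4}.
On input 0, block {q1,q2,q7,q8,q9} splits into {q1,q2,q9} and {q7,q8}.
On input 1, block {q1,q2,q9} splits into {q1} and {q2} and {q9}.
On input 0, block {q3,q4} splits into {q3} and {q4}.
Split {q7,q8} by δ(·,0) → {q7} and {q8}.
Stable partition: {q1} | {q6} | {q3} | {q7} | {q2} | {q9} | {q4} | {q8} — 8 equivalence classes.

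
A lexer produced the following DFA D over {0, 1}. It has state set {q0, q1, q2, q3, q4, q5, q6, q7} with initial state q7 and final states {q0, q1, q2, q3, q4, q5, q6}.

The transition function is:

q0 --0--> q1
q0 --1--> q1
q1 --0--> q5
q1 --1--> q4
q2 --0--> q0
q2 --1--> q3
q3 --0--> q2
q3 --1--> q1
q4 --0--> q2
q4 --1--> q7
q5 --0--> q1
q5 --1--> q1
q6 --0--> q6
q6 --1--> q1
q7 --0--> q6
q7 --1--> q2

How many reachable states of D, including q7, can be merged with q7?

1

Initial partition by acceptance: {q0,q1,q2,q3,q4,q5,q6} | {q7}.
Refine {q0,q1,q2,q3,q4,q5,q6} on symbol 1: members go to different blocks, giving {q0,q1,q2,q3,q5,q6} and {q4}.
Refine {q0,q1,q2,q3,q5,q6} on symbol 1: members go to different blocks, giving {q0,q2,q3,q5,q6} and {q1}.
Refine {q0,q2,q3,q5,q6} on symbol 0: members go to different blocks, giving {q2,q3,q6} and {q0,q5}.
On input 0, block {q2,q3,q6} splits into {q3,q6} and {q2}.
Refine {q3,q6} on symbol 0: members go to different blocks, giving {q3} and {q6}.
Stable partition: {q3} | {q7} | {q4} | {q1} | {q0,q5} | {q2} | {q6} — 7 equivalence classes.
State q7 belongs to the block {q7}, which has 1 states.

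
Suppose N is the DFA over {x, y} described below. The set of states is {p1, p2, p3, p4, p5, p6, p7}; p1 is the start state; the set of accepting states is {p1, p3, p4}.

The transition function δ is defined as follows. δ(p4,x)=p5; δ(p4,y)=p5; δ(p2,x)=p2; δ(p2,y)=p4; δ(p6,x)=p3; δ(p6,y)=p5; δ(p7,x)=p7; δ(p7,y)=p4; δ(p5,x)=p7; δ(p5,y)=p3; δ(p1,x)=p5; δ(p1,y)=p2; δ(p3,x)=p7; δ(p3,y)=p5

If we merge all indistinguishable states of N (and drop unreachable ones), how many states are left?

First remove the unreachable states {p6}; 6 states remain.
P0 = {p1,p3,p4} | {p2,p5,p7}.
The partition is now stable with 2 blocks: {p1,p3,p4} | {p2,p5,p7}.

2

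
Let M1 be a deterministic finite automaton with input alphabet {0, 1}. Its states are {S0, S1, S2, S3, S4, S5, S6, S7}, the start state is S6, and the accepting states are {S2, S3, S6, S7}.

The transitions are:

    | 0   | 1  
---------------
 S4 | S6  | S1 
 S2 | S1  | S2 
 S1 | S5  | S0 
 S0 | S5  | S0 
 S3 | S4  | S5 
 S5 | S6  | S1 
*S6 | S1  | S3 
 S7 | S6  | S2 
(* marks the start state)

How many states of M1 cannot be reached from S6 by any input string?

Starting at S6 and following transitions, the reachable set is {S0, S1, S3, S4, S5, S6}. That leaves S2, S7 unreachable — 2 in total.

2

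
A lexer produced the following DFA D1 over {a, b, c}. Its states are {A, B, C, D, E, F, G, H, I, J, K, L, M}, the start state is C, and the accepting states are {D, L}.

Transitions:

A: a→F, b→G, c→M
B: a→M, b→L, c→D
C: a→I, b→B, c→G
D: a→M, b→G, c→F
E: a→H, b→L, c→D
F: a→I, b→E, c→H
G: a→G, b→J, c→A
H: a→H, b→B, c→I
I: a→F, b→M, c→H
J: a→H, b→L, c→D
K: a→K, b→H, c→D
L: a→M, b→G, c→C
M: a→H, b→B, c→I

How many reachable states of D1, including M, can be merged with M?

3

First remove the unreachable states {K}; 12 states remain.
Initial partition by acceptance: {D,L} | {A,B,C,E,F,G,H,I,J,M}.
On input b, block {A,B,C,E,F,G,H,I,J,M} splits into {A,C,F,G,H,I,M} and {B,E,J}.
Refine {A,C,F,G,H,I,M} on symbol b: members go to different blocks, giving {C,F,G,H,M} and {A,I}.
Refine {C,F,G,H,M} on symbol a: members go to different blocks, giving {G,H,M} and {C,F}.
No further refinement is possible. Final partition (5 blocks): {D,L} | {G,H,M} | {B,E,J} | {A,I} | {C,F}.
State M belongs to the block {G,H,M}, which has 3 states.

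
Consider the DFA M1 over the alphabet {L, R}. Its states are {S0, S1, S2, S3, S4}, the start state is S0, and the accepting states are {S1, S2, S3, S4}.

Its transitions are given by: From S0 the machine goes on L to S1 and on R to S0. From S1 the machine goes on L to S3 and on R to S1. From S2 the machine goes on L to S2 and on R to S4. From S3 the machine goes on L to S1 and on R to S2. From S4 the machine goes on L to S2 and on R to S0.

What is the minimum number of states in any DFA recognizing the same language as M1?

All states are reachable from the start state.
Start with accepting vs non-accepting: {S1,S2,S3,S4} | {S0}.
On input R, block {S1,S2,S3,S4} splits into {S1,S2,S3} and {S4}.
On input R, block {S1,S2,S3} splits into {S1,S3} and {S2}.
Refine {S1,S3} on symbol R: members go to different blocks, giving {S1} and {S3}.
Stable partition: {S1} | {S0} | {S4} | {S2} | {S3} — 5 equivalence classes.

5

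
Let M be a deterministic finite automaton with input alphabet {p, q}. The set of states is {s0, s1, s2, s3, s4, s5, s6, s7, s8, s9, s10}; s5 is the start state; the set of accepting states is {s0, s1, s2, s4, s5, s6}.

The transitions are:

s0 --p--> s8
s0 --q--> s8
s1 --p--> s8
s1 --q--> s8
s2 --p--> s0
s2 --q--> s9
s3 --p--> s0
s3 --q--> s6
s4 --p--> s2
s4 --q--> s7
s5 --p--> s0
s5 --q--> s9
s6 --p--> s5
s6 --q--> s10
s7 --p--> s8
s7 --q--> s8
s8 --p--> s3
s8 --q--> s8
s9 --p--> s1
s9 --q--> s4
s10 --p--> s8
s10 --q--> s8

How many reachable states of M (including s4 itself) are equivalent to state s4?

Every state is reachable, so we keep all 11.
P0 = {s0,s1,s2,s4,s5,s6} | {s3,s7,s8,s9,s10}.
Split {s0,s1,s2,s4,s5,s6} by δ(·,p) → {s2,s4,s5,s6} and {s0,s1}.
Split {s2,s4,s5,s6} by δ(·,p) → {s2,s5} and {s4,s6}.
Split {s3,s7,s8,s9,s10} by δ(·,p) → {s7,s8,s10} and {s3,s9}.
On input p, block {s7,s8,s10} splits into {s7,s10} and {s8}.
No further refinement is possible. Final partition (6 blocks): {s2,s5} | {s7,s10} | {s0,s1} | {s4,s6} | {s3,s9} | {s8}.
State s4 belongs to the block {s4,s6}, which has 2 states.

2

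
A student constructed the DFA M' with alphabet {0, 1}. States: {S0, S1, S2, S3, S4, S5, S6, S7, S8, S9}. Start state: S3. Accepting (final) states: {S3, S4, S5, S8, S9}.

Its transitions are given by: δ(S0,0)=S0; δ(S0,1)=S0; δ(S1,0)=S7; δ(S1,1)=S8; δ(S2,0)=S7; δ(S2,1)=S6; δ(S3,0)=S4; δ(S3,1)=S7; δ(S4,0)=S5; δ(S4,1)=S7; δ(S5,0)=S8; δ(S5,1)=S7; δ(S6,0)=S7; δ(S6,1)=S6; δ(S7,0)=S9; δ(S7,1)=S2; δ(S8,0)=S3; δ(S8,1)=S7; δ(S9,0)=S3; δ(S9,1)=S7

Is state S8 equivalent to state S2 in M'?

No

Reachable states from the start: {S2,S3,S4,S5,S6,S7,S8,S9}. Unreachable: {S0,S1} — drop them.
Start with accepting vs non-accepting: {S3,S4,S5,S8,S9} | {S2,S6,S7}.
On input 0, block {S2,S6,S7} splits into {S2,S6} and {S7}.
The partition is now stable with 3 blocks: {S3,S4,S5,S8,S9} | {S2,S6} | {S7}.
S8 and S2 end up in different blocks, so they are distinguishable. For instance, the string 'ε' is accepted from only S8.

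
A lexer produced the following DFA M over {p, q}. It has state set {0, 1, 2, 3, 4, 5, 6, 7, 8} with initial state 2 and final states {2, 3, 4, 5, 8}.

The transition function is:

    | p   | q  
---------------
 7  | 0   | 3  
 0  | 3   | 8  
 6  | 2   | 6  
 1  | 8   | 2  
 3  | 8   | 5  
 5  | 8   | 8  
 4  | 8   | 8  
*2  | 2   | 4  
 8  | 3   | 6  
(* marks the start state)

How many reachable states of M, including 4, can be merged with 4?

2

First remove the unreachable states {0,1,7}; 6 states remain.
Initial partition by acceptance: {2,3,4,5,8} | {6}.
On input q, block {2,3,4,5,8} splits into {2,3,4,5} and {8}.
Refine {2,3,4,5} on symbol p: members go to different blocks, giving {3,4,5} and {2}.
Refine {3,4,5} on symbol q: members go to different blocks, giving {4,5} and {3}.
Stable partition: {4,5} | {6} | {8} | {2} | {3} — 5 equivalence classes.
State 4 belongs to the block {4,5}, which has 2 states.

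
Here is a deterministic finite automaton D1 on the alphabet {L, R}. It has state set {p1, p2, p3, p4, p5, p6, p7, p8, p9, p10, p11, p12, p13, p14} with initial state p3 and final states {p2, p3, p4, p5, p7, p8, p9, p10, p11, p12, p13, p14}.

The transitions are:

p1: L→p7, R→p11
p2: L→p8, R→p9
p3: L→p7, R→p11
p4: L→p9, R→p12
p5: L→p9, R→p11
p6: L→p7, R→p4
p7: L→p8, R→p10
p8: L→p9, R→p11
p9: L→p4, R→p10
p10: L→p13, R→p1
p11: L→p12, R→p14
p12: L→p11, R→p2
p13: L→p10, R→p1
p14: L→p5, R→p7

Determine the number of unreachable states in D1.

Starting at p3 and following transitions, the reachable set is {p1, p2, p3, p4, p5, p7, p8, p9, p10, p11, p12, p13, p14}. That leaves p6 unreachable — 1 in total.

1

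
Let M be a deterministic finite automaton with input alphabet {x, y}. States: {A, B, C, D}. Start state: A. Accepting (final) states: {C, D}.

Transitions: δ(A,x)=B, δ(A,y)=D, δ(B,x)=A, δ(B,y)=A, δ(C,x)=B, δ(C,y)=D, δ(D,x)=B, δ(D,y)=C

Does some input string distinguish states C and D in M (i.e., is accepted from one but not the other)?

No

All states are reachable from the start state.
Initial partition by acceptance: {C,D} | {A,B}.
Split {A,B} by δ(·,y) → {A} and {B}.
No further refinement is possible. Final partition (3 blocks): {C,D} | {A} | {B}.
C and D lie in the same block of the stable partition, so they are equivalent — no string distinguishes them.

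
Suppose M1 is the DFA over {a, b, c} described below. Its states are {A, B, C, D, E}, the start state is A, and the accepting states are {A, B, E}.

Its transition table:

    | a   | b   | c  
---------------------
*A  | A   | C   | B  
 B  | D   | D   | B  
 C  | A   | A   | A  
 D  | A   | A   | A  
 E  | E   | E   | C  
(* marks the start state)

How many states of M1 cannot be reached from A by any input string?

BFS from A reaches {A, B, C, D}; the 1 state(s) E are never visited.

1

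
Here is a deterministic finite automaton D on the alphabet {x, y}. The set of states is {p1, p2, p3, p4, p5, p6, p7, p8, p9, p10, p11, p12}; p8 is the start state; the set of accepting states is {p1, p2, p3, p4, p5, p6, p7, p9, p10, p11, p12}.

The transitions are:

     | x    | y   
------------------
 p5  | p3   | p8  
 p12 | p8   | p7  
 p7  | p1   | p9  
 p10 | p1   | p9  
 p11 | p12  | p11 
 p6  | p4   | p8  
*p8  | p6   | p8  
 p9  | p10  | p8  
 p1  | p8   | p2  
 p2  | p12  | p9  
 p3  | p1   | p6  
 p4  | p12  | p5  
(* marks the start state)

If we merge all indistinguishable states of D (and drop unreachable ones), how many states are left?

First remove the unreachable states {p11}; 11 states remain.
Start with accepting vs non-accepting: {p1,p2,p3,p4,p5,p6,p7,p9,p10,p12} | {p8}.
On input x, block {p1,p2,p3,p4,p5,p6,p7,p9,p10,p12} splits into {p2,p3,p4,p5,p6,p7,p9,p10} and {p1,p12}.
Refine {p2,p3,p4,p5,p6,p7,p9,p10} on symbol x: members go to different blocks, giving {p2,p3,p4,p7,p10} and {p5,p6,p9}.
Stable partition: {p2,p3,p4,p7,p10} | {p8} | {p1,p12} | {p5,p6,p9} — 4 equivalence classes.

4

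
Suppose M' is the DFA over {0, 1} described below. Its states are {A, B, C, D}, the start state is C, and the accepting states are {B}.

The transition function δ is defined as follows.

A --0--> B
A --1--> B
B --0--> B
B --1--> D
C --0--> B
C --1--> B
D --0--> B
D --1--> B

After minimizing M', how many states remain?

2

States {A} cannot be reached from the start state, so discard them.
Initial partition by acceptance: {B} | {C,D}.
No further refinement is possible. Final partition (2 blocks): {B} | {C,D}.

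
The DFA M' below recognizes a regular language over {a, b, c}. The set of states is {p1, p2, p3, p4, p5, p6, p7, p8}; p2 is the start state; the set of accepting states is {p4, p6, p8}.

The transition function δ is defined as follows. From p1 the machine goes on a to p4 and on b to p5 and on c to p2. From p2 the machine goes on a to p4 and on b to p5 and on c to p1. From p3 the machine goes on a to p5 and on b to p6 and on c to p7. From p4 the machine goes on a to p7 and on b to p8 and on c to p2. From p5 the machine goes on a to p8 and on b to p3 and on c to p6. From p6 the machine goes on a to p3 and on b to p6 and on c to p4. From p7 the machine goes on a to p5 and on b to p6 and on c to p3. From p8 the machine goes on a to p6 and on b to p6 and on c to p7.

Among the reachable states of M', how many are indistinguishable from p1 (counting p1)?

Initial partition by acceptance: {p4,p6,p8} | {p1,p2,p3,p5,p7}.
Refine {p4,p6,p8} on symbol a: members go to different blocks, giving {p4,p6} and {p8}.
Refine {p4,p6} on symbol b: members go to different blocks, giving {p4} and {p6}.
On input a, block {p1,p2,p3,p5,p7} splits into {p1,p2} and {p3,p7} and {p5}.
The partition is now stable with 6 blocks: {p4} | {p1,p2} | {p8} | {p6} | {p3,p7} | {p5}.
The equivalence class containing p1 is {p1,p2}, of size 2.

2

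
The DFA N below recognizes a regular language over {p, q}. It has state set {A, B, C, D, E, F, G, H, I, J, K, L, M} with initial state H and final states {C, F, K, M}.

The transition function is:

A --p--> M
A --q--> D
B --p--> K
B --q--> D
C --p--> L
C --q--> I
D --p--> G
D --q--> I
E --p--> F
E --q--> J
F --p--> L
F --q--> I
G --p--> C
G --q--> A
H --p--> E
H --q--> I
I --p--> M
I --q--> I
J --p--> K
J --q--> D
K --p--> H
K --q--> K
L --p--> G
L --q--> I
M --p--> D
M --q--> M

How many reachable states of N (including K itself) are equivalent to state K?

Reachable states from the start: {A,C,D,E,F,G,H,I,J,K,L,M}. Unreachable: {B} — drop them.
P0 = {C,F,K,M} | {A,D,E,G,H,I,J,L}.
On input q, block {C,F,K,M} splits into {C,F} and {K,M}.
Refine {A,D,E,G,H,I,J,L} on symbol p: members go to different blocks, giving {A,I,J} and {D,H,L} and {E,G}.
On input q, block {A,I,J} splits into {A,J} and {I}.
The partition is now stable with 6 blocks: {C,F} | {A,J} | {K,M} | {D,H,L} | {E,G} | {I}.
State K belongs to the block {K,M}, which has 2 states.

2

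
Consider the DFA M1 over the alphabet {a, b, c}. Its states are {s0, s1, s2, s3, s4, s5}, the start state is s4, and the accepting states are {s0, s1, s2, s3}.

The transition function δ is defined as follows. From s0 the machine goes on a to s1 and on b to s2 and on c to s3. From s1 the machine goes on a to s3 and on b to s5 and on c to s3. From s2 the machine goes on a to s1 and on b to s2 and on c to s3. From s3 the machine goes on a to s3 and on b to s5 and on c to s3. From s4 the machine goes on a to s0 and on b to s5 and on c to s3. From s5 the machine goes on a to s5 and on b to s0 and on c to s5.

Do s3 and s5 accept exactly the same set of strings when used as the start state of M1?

No

Every state is reachable, so we keep all 6.
Initial partition by acceptance: {s0,s1,s2,s3} | {s4,s5}.
Split {s0,s1,s2,s3} by δ(·,b) → {s0,s2} and {s1,s3}.
On input a, block {s4,s5} splits into {s4} and {s5}.
No further refinement is possible. Final partition (4 blocks): {s0,s2} | {s4} | {s1,s3} | {s5}.
s3 and s5 end up in different blocks, so they are distinguishable. For instance, the string 'ε' is accepted from only s3.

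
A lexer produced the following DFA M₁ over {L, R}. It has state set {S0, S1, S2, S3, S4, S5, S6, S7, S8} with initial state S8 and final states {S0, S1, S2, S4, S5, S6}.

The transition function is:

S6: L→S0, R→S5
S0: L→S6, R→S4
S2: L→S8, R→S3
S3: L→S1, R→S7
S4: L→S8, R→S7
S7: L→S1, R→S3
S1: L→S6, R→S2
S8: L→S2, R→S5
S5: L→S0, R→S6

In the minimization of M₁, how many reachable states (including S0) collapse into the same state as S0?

All states are reachable from the start state.
P0 = {S0,S1,S2,S4,S5,S6} | {S3,S7,S8}.
Split {S0,S1,S2,S4,S5,S6} by δ(·,L) → {S0,S1,S5,S6} and {S2,S4}.
On input R, block {S0,S1,S5,S6} splits into {S0,S1} and {S5,S6}.
On input L, block {S3,S7,S8} splits into {S3,S7} and {S8}.
No further refinement is possible. Final partition (5 blocks): {S0,S1} | {S3,S7} | {S2,S4} | {S5,S6} | {S8}.
The equivalence class containing S0 is {S0,S1}, of size 2.

2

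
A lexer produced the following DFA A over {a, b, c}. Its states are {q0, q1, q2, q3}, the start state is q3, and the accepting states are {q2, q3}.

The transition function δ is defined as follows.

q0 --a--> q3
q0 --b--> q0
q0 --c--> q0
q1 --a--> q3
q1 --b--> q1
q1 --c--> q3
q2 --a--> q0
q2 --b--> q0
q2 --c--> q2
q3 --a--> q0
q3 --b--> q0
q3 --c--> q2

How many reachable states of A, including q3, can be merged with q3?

Reachable states from the start: {q0,q2,q3}. Unreachable: {q1} — drop them.
Start with accepting vs non-accepting: {q2,q3} | {q0}.
Stable partition: {q2,q3} | {q0} — 2 equivalence classes.
State q3 belongs to the block {q2,q3}, which has 2 states.

2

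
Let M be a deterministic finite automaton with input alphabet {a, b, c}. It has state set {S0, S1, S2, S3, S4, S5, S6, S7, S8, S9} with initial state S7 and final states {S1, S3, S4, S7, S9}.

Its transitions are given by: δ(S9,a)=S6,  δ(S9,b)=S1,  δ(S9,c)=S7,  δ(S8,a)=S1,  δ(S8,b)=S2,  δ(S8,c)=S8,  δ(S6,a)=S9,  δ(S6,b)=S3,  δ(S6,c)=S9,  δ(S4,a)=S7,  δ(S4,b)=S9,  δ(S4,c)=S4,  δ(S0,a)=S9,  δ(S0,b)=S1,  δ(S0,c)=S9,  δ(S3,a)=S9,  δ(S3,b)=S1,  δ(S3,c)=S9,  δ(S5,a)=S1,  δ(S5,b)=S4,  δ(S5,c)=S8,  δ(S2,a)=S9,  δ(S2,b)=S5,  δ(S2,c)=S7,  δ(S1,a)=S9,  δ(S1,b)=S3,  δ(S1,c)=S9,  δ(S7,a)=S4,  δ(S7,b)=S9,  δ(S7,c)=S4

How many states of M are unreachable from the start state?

No path from S7 leads to S0, S2, S5, S8; the other 6 states are all reachable.

4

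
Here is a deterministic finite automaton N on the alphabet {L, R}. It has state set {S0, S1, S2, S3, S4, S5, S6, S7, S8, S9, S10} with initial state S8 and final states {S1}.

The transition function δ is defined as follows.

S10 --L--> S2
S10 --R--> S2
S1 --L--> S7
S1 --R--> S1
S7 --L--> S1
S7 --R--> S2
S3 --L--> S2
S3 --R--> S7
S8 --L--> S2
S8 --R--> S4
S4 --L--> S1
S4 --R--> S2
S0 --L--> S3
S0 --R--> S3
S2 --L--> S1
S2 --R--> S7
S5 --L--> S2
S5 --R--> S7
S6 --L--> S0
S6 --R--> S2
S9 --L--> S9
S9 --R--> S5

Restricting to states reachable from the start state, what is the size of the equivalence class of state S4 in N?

3

States {S0,S3,S5,S6,S9,S10} cannot be reached from the start state, so discard them.
Initial partition by acceptance: {S1} | {S2,S4,S7,S8}.
On input L, block {S2,S4,S7,S8} splits into {S2,S4,S7} and {S8}.
The partition is now stable with 3 blocks: {S1} | {S2,S4,S7} | {S8}.
The equivalence class containing S4 is {S2,S4,S7}, of size 3.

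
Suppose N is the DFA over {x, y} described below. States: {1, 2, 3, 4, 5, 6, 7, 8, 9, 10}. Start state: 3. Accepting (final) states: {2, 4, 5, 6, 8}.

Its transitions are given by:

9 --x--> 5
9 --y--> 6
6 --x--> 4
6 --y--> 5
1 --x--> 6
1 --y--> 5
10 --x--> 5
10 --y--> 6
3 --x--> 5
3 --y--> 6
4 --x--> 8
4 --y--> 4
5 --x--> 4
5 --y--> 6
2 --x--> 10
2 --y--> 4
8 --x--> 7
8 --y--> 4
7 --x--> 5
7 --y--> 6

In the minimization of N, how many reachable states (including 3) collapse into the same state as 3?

2

First remove the unreachable states {1,2,9,10}; 6 states remain.
Initial partition by acceptance: {4,5,6,8} | {3,7}.
Split {4,5,6,8} by δ(·,x) → {4,5,6} and {8}.
Split {4,5,6} by δ(·,x) → {5,6} and {4}.
No further refinement is possible. Final partition (4 blocks): {5,6} | {3,7} | {8} | {4}.
State 3 belongs to the block {3,7}, which has 2 states.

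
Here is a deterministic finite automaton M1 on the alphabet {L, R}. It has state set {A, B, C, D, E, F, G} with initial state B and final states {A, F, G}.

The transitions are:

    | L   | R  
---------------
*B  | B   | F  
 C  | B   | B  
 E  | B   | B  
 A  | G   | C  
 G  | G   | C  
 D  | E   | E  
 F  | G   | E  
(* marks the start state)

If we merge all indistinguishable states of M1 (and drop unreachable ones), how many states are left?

3

States {A,D} cannot be reached from the start state, so discard them.
P0 = {F,G} | {B,C,E}.
Refine {B,C,E} on symbol R: members go to different blocks, giving {C,E} and {B}.
The partition is now stable with 3 blocks: {F,G} | {C,E} | {B}.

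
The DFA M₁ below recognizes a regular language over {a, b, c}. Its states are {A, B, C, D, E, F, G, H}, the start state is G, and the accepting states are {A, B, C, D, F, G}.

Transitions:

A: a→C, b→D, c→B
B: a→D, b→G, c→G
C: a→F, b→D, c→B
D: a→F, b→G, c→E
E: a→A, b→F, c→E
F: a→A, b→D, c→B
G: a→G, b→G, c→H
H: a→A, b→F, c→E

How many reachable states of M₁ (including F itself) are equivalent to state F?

Every state is reachable, so we keep all 8.
Initial partition by acceptance: {A,B,C,D,F,G} | {E,H}.
On input c, block {A,B,C,D,F,G} splits into {A,B,C,F} and {D,G}.
On input a, block {A,B,C,F} splits into {A,C,F} and {B}.
Split {D,G} by δ(·,a) → {D} and {G}.
The partition is now stable with 5 blocks: {A,C,F} | {E,H} | {D} | {B} | {G}.
The equivalence class containing F is {A,C,F}, of size 3.

3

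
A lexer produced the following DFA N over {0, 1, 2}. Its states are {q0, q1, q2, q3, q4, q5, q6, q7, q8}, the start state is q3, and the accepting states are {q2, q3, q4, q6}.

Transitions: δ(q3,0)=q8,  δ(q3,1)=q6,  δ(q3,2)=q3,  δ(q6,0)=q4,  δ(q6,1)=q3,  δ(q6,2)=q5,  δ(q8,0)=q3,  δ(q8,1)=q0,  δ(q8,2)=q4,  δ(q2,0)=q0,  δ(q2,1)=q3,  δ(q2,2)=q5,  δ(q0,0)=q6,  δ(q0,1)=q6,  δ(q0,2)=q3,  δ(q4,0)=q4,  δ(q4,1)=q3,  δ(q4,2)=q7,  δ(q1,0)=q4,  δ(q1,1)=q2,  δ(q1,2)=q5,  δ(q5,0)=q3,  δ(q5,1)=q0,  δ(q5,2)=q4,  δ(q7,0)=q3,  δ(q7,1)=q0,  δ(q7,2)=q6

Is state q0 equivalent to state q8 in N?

No

States {q1,q2} cannot be reached from the start state, so discard them.
Initial partition by acceptance: {q3,q4,q6} | {q0,q5,q7,q8}.
Split {q3,q4,q6} by δ(·,0) → {q4,q6} and {q3}.
Split {q0,q5,q7,q8} by δ(·,0) → {q5,q7,q8} and {q0}.
No further refinement is possible. Final partition (4 blocks): {q4,q6} | {q5,q7,q8} | {q3} | {q0}.
q0 and q8 end up in different blocks, so they are distinguishable. For instance, the string '1' is accepted from only q0.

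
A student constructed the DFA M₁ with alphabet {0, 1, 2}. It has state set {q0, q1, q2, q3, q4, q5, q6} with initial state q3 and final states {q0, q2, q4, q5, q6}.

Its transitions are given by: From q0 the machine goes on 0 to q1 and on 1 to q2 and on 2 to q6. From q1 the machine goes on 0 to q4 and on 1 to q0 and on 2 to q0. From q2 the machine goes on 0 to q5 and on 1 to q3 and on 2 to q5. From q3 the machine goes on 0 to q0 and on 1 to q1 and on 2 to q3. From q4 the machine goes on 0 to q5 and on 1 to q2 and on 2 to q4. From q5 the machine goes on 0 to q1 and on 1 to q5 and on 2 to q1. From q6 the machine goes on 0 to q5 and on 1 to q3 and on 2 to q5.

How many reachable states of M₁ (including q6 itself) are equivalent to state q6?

All states are reachable from the start state.
Start with accepting vs non-accepting: {q0,q2,q4,q5,q6} | {q1,q3}.
On input 0, block {q0,q2,q4,q5,q6} splits into {q2,q4,q6} and {q0,q5}.
Split {q2,q4,q6} by δ(·,1) → {q2,q6} and {q4}.
On input 0, block {q1,q3} splits into {q1} and {q3}.
On input 1, block {q0,q5} splits into {q0} and {q5}.
Stable partition: {q2,q6} | {q1} | {q0} | {q4} | {q3} | {q5} — 6 equivalence classes.
The equivalence class containing q6 is {q2,q6}, of size 2.

2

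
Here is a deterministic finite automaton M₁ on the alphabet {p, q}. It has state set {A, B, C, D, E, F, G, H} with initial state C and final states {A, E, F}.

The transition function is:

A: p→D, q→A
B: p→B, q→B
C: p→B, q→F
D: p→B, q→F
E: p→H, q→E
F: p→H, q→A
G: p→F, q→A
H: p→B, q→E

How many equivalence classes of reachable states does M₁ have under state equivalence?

First remove the unreachable states {G}; 7 states remain.
Initial partition by acceptance: {A,E,F} | {B,C,D,H}.
Split {B,C,D,H} by δ(·,q) → {C,D,H} and {B}.
Stable partition: {A,E,F} | {C,D,H} | {B} — 3 equivalence classes.

3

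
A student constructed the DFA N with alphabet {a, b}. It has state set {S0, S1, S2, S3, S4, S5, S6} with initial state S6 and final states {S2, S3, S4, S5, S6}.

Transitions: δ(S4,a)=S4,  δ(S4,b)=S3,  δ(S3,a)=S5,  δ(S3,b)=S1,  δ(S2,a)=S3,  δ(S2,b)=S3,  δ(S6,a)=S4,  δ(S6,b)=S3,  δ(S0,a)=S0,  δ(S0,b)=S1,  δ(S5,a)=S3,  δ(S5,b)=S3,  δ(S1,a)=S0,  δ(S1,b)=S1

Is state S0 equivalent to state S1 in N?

Reachable states from the start: {S0,S1,S3,S4,S5,S6}. Unreachable: {S2} — drop them.
P0 = {S3,S4,S5,S6} | {S0,S1}.
Refine {S3,S4,S5,S6} on symbol b: members go to different blocks, giving {S4,S5,S6} and {S3}.
Refine {S4,S5,S6} on symbol a: members go to different blocks, giving {S4,S6} and {S5}.
No further refinement is possible. Final partition (4 blocks): {S4,S6} | {S0,S1} | {S3} | {S5}.
S0 and S1 lie in the same block of the stable partition, so they are equivalent — no string distinguishes them.

Yes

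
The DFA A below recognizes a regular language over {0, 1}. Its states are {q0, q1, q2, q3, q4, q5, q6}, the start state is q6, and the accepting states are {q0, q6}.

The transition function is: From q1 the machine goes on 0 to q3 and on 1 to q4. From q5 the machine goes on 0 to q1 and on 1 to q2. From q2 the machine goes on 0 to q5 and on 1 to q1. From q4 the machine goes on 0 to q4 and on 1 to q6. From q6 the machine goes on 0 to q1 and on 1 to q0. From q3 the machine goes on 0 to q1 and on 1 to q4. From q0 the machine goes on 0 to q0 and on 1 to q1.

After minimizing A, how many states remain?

4

States {q2,q5} cannot be reached from the start state, so discard them.
Initial partition by acceptance: {q0,q6} | {q1,q3,q4}.
On input 0, block {q0,q6} splits into {q0} and {q6}.
On input 1, block {q1,q3,q4} splits into {q1,q3} and {q4}.
No further refinement is possible. Final partition (4 blocks): {q0} | {q1,q3} | {q6} | {q4}.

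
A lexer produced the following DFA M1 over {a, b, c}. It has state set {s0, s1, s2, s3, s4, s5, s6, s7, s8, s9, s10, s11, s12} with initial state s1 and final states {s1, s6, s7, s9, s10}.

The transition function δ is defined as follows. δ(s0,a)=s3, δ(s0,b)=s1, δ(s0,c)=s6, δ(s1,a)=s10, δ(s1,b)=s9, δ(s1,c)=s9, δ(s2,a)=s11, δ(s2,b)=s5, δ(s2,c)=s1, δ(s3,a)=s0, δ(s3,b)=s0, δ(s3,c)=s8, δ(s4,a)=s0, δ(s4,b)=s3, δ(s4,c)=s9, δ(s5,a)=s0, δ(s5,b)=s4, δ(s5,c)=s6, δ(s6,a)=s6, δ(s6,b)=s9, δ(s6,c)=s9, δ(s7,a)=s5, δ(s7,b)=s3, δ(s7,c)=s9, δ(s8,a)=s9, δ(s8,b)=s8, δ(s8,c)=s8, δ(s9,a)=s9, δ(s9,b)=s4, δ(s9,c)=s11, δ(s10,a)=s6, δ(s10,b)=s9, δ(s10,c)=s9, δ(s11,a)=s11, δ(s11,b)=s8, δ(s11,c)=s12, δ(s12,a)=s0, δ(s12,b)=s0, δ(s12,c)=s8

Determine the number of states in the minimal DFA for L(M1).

7

First remove the unreachable states {s2,s5,s7}; 10 states remain.
P0 = {s1,s6,s9,s10} | {s0,s3,s4,s8,s11,s12}.
Refine {s1,s6,s9,s10} on symbol b: members go to different blocks, giving {s1,s6,s10} and {s9}.
On input a, block {s0,s3,s4,s8,s11,s12} splits into {s0,s3,s4,s11,s12} and {s8}.
Refine {s0,s3,s4,s11,s12} on symbol b: members go to different blocks, giving {s3,s4,s12} and {s0} and {s11}.
Split {s3,s4,s12} by δ(·,b) → {s3,s12} and {s4}.
The partition is now stable with 7 blocks: {s1,s6,s10} | {s3,s12} | {s9} | {s8} | {s0} | {s11} | {s4}.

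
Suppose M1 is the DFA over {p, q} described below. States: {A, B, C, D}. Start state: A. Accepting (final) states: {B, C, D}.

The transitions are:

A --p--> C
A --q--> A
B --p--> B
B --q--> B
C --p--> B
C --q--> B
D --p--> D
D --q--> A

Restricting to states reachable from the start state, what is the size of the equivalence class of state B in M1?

First remove the unreachable states {D}; 3 states remain.
Start with accepting vs non-accepting: {B,C} | {A}.
The partition is now stable with 2 blocks: {B,C} | {A}.
State B belongs to the block {B,C}, which has 2 states.

2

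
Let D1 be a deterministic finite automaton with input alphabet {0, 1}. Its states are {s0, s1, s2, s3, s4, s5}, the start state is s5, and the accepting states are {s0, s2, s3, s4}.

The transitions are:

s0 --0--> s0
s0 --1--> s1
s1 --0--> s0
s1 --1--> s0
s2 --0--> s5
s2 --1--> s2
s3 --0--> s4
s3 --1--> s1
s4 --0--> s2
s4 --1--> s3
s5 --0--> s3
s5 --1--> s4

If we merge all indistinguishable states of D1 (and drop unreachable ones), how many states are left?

All states are reachable from the start state.
Initial partition by acceptance: {s0,s2,s3,s4} | {s1,s5}.
On input 0, block {s0,s2,s3,s4} splits into {s0,s3,s4} and {s2}.
Refine {s0,s3,s4} on symbol 0: members go to different blocks, giving {s0,s3} and {s4}.
Refine {s0,s3} on symbol 0: members go to different blocks, giving {s0} and {s3}.
Refine {s1,s5} on symbol 0: members go to different blocks, giving {s1} and {s5}.
No further refinement is possible. Final partition (6 blocks): {s0} | {s1} | {s2} | {s4} | {s3} | {s5}.

6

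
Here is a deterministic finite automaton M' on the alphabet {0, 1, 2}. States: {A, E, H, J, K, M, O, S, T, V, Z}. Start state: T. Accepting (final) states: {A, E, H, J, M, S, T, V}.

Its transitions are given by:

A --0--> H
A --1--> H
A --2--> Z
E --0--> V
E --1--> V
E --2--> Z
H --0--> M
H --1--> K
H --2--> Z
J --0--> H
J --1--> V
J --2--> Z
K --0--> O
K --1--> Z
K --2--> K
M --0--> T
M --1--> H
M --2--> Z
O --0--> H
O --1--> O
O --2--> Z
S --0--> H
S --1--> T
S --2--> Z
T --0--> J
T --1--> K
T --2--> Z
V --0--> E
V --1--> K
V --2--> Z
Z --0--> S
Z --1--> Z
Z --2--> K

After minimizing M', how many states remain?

5

First remove the unreachable states {A}; 10 states remain.
Start with accepting vs non-accepting: {E,H,J,M,S,T,V} | {K,O,Z}.
Split {E,H,J,M,S,T,V} by δ(·,1) → {E,J,M,S} and {H,T,V}.
Refine {K,O,Z} on symbol 0: members go to different blocks, giving {Z} and {K} and {O}.
No further refinement is possible. Final partition (5 blocks): {E,J,M,S} | {Z} | {H,T,V} | {K} | {O}.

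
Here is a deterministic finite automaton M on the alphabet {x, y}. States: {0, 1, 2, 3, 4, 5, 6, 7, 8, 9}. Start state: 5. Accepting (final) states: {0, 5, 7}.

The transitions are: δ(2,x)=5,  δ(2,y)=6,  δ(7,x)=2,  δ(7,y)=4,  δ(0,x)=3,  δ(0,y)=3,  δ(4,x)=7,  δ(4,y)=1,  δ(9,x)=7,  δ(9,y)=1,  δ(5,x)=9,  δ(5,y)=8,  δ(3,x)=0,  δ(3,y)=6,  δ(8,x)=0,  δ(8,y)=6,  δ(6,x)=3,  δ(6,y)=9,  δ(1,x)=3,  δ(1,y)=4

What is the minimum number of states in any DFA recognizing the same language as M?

Every state is reachable, so we keep all 10.
Initial partition by acceptance: {0,5,7} | {1,2,3,4,6,8,9}.
Split {1,2,3,4,6,8,9} by δ(·,x) → {2,3,4,8,9} and {1,6}.
The partition is now stable with 3 blocks: {0,5,7} | {2,3,4,8,9} | {1,6}.

3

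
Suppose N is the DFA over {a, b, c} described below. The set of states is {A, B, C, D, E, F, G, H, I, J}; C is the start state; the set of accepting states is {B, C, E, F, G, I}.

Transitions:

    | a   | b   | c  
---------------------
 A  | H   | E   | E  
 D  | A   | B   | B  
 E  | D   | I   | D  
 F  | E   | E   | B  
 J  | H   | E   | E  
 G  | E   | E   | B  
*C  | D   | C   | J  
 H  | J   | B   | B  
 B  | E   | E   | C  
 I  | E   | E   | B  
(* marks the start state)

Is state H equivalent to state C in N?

States {F,G} cannot be reached from the start state, so discard them.
Initial partition by acceptance: {B,C,E,I} | {A,D,H,J}.
Split {B,C,E,I} by δ(·,a) → {B,I} and {C,E}.
Refine {B,I} on symbol c: members go to different blocks, giving {B} and {I}.
Refine {A,D,H,J} on symbol b: members go to different blocks, giving {A,J} and {D,H}.
Split {C,E} by δ(·,b) → {C} and {E}.
The partition is now stable with 6 blocks: {B} | {A,J} | {C} | {I} | {D,H} | {E}.
H and C end up in different blocks, so they are distinguishable. For instance, the string 'ε' is accepted from only C.

No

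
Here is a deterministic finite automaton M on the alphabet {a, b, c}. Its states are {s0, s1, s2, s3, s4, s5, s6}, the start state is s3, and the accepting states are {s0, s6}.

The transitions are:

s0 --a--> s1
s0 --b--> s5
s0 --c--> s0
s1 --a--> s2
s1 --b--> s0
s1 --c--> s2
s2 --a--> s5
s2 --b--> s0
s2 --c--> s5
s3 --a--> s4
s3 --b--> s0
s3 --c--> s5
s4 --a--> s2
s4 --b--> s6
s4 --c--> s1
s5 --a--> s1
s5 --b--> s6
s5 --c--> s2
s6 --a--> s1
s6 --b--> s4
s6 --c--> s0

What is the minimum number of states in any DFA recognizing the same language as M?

2

All states are reachable from the start state.
Initial partition by acceptance: {s0,s6} | {s1,s2,s3,s4,s5}.
No further refinement is possible. Final partition (2 blocks): {s0,s6} | {s1,s2,s3,s4,s5}.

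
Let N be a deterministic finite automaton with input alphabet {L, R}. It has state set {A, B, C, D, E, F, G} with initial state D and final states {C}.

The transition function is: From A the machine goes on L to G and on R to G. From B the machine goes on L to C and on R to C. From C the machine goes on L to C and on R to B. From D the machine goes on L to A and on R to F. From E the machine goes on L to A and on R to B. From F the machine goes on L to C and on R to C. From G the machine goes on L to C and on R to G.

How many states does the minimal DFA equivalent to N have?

5

States {E} cannot be reached from the start state, so discard them.
Start with accepting vs non-accepting: {C} | {A,B,D,F,G}.
Refine {A,B,D,F,G} on symbol L: members go to different blocks, giving {B,F,G} and {A,D}.
Refine {B,F,G} on symbol R: members go to different blocks, giving {B,F} and {G}.
Refine {A,D} on symbol L: members go to different blocks, giving {A} and {D}.
The partition is now stable with 5 blocks: {C} | {B,F} | {A} | {G} | {D}.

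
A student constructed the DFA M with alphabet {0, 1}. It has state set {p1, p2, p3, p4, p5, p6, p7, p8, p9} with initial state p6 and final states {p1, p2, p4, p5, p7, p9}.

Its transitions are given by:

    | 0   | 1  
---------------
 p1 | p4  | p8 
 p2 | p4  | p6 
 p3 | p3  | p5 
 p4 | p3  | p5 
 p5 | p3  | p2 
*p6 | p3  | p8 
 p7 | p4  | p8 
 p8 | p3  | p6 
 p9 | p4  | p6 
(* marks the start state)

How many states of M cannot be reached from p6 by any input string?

3

BFS from p6 reaches {p2, p3, p4, p5, p6, p8}; the 3 state(s) p1, p7, p9 are never visited.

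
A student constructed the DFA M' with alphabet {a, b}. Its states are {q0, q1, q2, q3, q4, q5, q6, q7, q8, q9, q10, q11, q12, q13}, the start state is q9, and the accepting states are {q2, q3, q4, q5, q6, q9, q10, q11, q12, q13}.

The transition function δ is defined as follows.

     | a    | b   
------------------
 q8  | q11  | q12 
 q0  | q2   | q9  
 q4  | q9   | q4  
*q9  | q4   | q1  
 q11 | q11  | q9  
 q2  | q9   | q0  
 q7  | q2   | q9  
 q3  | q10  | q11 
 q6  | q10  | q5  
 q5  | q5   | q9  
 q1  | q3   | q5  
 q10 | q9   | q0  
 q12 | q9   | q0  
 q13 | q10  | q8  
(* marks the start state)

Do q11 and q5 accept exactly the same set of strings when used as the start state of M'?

States {q6,q7,q8,q12,q13} cannot be reached from the start state, so discard them.
P0 = {q2,q3,q4,q5,q9,q10,q11} | {q0,q1}.
On input b, block {q2,q3,q4,q5,q9,q10,q11} splits into {q3,q4,q5,q11} and {q2,q9,q10}.
Split {q3,q4,q5,q11} by δ(·,a) → {q3,q4} and {q5,q11}.
On input b, block {q3,q4} splits into {q3} and {q4}.
On input a, block {q0,q1} splits into {q0} and {q1}.
On input a, block {q2,q9,q10} splits into {q2,q10} and {q9}.
Stable partition: {q3} | {q0} | {q2,q10} | {q5,q11} | {q4} | {q1} | {q9} — 7 equivalence classes.
q11 and q5 lie in the same block of the stable partition, so they are equivalent — no string distinguishes them.

Yes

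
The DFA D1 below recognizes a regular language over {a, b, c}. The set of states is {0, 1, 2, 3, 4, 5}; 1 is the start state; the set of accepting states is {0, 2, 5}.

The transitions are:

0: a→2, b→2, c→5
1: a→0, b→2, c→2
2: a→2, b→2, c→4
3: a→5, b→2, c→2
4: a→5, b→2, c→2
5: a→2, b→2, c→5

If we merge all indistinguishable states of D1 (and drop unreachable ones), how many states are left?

3

First remove the unreachable states {3}; 5 states remain.
Initial partition by acceptance: {0,2,5} | {1,4}.
Split {0,2,5} by δ(·,c) → {0,5} and {2}.
Stable partition: {0,5} | {1,4} | {2} — 3 equivalence classes.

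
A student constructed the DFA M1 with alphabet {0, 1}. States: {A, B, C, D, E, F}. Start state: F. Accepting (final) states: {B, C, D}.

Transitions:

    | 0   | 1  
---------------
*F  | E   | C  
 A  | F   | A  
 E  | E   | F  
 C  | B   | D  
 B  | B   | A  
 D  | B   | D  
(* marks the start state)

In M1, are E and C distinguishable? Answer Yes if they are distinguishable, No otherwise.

Every state is reachable, so we keep all 6.
Start with accepting vs non-accepting: {B,C,D} | {A,E,F}.
Split {B,C,D} by δ(·,1) → {C,D} and {B}.
Refine {A,E,F} on symbol 1: members go to different blocks, giving {A,E} and {F}.
Split {A,E} by δ(·,0) → {A} and {E}.
The partition is now stable with 5 blocks: {C,D} | {A} | {B} | {F} | {E}.
E and C end up in different blocks, so they are distinguishable. For instance, the string 'ε' is accepted from only C.

Yes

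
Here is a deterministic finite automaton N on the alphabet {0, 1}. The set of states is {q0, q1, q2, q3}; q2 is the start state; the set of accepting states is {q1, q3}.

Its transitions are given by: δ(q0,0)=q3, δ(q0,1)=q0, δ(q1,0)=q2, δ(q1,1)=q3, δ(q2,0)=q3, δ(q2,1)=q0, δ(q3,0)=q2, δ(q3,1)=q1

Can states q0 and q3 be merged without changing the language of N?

All states are reachable from the start state.
Initial partition by acceptance: {q1,q3} | {q0,q2}.
The partition is now stable with 2 blocks: {q1,q3} | {q0,q2}.
q0 and q3 end up in different blocks, so they are distinguishable. For instance, the string 'ε' is accepted from only q3.

No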